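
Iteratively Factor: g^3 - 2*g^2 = (g)*(g^2 - 2*g) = g*(g - 2)*(g)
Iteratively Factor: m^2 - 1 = (m + 1)*(m - 1)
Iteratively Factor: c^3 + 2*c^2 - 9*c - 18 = (c + 3)*(c^2 - c - 6) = (c + 2)*(c + 3)*(c - 3)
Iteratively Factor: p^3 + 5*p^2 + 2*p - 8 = (p + 2)*(p^2 + 3*p - 4) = (p + 2)*(p + 4)*(p - 1)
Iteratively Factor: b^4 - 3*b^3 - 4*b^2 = (b)*(b^3 - 3*b^2 - 4*b) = b*(b + 1)*(b^2 - 4*b) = b*(b - 4)*(b + 1)*(b)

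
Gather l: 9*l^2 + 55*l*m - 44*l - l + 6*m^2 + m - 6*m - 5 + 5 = 9*l^2 + l*(55*m - 45) + 6*m^2 - 5*m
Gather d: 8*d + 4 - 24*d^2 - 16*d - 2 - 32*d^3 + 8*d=-32*d^3 - 24*d^2 + 2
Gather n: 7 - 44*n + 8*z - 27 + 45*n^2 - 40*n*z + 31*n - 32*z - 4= 45*n^2 + n*(-40*z - 13) - 24*z - 24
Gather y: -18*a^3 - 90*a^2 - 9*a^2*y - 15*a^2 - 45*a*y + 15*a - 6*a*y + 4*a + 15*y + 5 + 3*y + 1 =-18*a^3 - 105*a^2 + 19*a + y*(-9*a^2 - 51*a + 18) + 6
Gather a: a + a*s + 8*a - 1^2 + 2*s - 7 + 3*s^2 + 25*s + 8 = a*(s + 9) + 3*s^2 + 27*s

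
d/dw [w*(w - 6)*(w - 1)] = 3*w^2 - 14*w + 6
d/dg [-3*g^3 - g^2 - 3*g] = -9*g^2 - 2*g - 3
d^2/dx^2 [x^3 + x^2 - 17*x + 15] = 6*x + 2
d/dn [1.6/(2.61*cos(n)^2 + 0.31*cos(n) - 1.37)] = (8.352*cos(n) + 0.496)*sin(n)/(2.61*cos(n)^2 + 0.31*cos(n) - 1.37)^2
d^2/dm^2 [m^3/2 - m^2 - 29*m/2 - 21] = 3*m - 2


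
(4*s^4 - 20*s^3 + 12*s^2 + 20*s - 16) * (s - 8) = 4*s^5 - 52*s^4 + 172*s^3 - 76*s^2 - 176*s + 128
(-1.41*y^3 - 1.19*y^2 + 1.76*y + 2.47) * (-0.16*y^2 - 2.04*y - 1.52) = 0.2256*y^5 + 3.0668*y^4 + 4.2892*y^3 - 2.1768*y^2 - 7.714*y - 3.7544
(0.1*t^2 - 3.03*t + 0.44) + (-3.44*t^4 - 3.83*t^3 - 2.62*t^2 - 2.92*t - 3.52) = -3.44*t^4 - 3.83*t^3 - 2.52*t^2 - 5.95*t - 3.08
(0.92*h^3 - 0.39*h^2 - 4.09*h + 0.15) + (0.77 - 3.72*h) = 0.92*h^3 - 0.39*h^2 - 7.81*h + 0.92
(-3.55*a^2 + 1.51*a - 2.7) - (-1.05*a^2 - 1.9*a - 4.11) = -2.5*a^2 + 3.41*a + 1.41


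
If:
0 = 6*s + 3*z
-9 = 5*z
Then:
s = 9/10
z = -9/5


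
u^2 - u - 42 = (u - 7)*(u + 6)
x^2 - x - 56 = (x - 8)*(x + 7)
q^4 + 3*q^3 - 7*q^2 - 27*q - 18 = (q - 3)*(q + 1)*(q + 2)*(q + 3)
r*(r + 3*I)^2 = r^3 + 6*I*r^2 - 9*r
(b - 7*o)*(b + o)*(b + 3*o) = b^3 - 3*b^2*o - 25*b*o^2 - 21*o^3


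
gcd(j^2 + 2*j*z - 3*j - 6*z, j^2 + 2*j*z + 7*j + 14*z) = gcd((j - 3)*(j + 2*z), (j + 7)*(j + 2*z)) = j + 2*z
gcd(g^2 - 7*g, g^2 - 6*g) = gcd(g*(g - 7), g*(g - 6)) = g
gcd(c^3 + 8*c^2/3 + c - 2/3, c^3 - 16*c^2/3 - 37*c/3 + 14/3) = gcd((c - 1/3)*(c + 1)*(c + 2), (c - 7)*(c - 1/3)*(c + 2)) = c^2 + 5*c/3 - 2/3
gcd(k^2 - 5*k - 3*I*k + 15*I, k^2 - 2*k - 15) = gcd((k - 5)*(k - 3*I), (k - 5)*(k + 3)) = k - 5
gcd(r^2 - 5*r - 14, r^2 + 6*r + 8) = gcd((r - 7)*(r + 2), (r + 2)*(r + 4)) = r + 2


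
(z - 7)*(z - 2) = z^2 - 9*z + 14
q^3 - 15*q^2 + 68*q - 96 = (q - 8)*(q - 4)*(q - 3)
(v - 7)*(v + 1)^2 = v^3 - 5*v^2 - 13*v - 7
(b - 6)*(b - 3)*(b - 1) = b^3 - 10*b^2 + 27*b - 18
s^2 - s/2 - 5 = (s - 5/2)*(s + 2)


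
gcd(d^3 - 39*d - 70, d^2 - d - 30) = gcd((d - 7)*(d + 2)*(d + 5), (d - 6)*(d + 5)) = d + 5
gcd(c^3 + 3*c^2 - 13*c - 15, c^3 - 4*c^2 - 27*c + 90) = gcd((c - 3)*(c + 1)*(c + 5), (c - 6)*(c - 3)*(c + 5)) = c^2 + 2*c - 15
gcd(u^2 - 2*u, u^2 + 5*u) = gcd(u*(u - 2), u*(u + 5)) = u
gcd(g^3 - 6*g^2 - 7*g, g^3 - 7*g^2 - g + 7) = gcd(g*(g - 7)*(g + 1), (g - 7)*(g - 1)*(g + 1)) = g^2 - 6*g - 7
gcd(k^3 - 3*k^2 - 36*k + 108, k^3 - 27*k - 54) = k - 6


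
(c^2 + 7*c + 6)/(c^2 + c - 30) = (c + 1)/(c - 5)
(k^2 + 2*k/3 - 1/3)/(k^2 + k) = (k - 1/3)/k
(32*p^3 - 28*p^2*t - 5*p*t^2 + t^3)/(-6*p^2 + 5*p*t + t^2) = (-32*p^2 - 4*p*t + t^2)/(6*p + t)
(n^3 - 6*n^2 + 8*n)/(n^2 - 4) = n*(n - 4)/(n + 2)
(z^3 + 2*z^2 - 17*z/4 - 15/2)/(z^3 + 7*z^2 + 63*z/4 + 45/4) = (z - 2)/(z + 3)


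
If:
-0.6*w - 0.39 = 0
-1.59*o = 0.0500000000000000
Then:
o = -0.03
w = -0.65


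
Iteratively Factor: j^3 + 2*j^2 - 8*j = (j)*(j^2 + 2*j - 8) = j*(j + 4)*(j - 2)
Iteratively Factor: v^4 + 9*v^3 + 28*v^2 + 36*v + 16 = (v + 2)*(v^3 + 7*v^2 + 14*v + 8) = (v + 2)^2*(v^2 + 5*v + 4) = (v + 1)*(v + 2)^2*(v + 4)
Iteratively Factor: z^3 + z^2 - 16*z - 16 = (z + 1)*(z^2 - 16) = (z - 4)*(z + 1)*(z + 4)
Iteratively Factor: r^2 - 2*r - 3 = (r + 1)*(r - 3)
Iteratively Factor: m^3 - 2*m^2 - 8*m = (m + 2)*(m^2 - 4*m) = m*(m + 2)*(m - 4)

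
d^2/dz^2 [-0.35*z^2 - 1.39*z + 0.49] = -0.700000000000000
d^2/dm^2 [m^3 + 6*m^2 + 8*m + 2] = 6*m + 12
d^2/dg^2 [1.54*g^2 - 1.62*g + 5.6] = 3.08000000000000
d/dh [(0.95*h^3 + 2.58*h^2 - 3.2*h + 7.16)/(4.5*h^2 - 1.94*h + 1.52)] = (4.275*h^4 - 3.686*h^3 + 13.7268*h^2 - 56.5968*h + 9.0264)/(20.25*h^4 - 17.46*h^3 + 17.4436*h^2 - 5.8976*h + 2.3104)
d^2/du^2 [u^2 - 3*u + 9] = 2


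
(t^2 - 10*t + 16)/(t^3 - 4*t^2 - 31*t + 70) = (t - 8)/(t^2 - 2*t - 35)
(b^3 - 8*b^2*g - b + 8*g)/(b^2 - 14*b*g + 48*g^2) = (b^2 - 1)/(b - 6*g)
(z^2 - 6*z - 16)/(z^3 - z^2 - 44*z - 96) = (z + 2)/(z^2 + 7*z + 12)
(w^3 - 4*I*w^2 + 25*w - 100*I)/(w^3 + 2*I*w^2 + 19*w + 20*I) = (w - 5*I)/(w + I)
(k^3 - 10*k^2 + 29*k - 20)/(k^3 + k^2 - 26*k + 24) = (k - 5)/(k + 6)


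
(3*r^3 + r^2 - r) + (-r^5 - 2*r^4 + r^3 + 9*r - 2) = -r^5 - 2*r^4 + 4*r^3 + r^2 + 8*r - 2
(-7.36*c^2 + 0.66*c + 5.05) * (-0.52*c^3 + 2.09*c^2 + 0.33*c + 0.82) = 3.8272*c^5 - 15.7256*c^4 - 3.6754*c^3 + 4.7371*c^2 + 2.2077*c + 4.141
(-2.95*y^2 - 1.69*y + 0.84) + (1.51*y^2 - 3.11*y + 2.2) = -1.44*y^2 - 4.8*y + 3.04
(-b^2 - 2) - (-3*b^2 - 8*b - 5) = 2*b^2 + 8*b + 3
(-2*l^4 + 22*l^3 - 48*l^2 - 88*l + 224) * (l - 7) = -2*l^5 + 36*l^4 - 202*l^3 + 248*l^2 + 840*l - 1568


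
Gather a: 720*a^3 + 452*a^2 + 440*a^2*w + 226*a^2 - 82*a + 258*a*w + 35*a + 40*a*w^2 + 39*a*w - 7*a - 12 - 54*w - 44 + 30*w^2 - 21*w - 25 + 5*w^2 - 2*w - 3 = 720*a^3 + a^2*(440*w + 678) + a*(40*w^2 + 297*w - 54) + 35*w^2 - 77*w - 84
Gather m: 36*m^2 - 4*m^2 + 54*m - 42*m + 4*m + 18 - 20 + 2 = 32*m^2 + 16*m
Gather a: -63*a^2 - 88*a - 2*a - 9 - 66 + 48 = -63*a^2 - 90*a - 27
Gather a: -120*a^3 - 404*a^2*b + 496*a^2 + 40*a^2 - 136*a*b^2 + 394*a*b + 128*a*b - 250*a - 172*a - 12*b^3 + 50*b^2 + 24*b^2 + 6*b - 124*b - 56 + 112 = -120*a^3 + a^2*(536 - 404*b) + a*(-136*b^2 + 522*b - 422) - 12*b^3 + 74*b^2 - 118*b + 56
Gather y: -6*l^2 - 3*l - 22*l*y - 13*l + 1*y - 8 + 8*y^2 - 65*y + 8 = -6*l^2 - 16*l + 8*y^2 + y*(-22*l - 64)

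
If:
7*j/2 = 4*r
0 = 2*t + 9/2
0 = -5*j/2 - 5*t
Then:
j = 9/2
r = 63/16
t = -9/4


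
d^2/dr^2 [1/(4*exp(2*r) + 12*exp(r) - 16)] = (2*(2*exp(r) + 3)^2*exp(r) - (4*exp(r) + 3)*(exp(2*r) + 3*exp(r) - 4))*exp(r)/(4*(exp(2*r) + 3*exp(r) - 4)^3)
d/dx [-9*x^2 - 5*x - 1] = -18*x - 5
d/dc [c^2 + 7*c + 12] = 2*c + 7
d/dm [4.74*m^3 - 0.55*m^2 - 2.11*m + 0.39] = 14.22*m^2 - 1.1*m - 2.11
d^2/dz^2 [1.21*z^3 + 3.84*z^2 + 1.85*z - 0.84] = 7.26*z + 7.68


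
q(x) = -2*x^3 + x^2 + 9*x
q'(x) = -6*x^2 + 2*x + 9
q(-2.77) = 25.25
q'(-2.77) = -42.58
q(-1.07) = -6.04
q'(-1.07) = -0.01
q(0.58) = 5.17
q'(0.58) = 8.14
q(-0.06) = -0.54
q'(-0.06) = 8.86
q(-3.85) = 94.31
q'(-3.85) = -87.64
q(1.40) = 9.07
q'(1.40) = 0.04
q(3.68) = -53.01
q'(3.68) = -64.89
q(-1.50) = -4.50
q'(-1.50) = -7.50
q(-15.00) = 6840.00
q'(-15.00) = -1371.00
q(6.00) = -342.00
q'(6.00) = -195.00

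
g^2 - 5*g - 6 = (g - 6)*(g + 1)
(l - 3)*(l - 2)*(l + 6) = l^3 + l^2 - 24*l + 36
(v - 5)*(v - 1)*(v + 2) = v^3 - 4*v^2 - 7*v + 10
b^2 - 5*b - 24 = (b - 8)*(b + 3)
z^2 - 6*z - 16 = (z - 8)*(z + 2)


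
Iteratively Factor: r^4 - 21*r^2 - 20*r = (r + 4)*(r^3 - 4*r^2 - 5*r) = (r + 1)*(r + 4)*(r^2 - 5*r) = (r - 5)*(r + 1)*(r + 4)*(r)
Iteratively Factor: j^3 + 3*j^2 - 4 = (j + 2)*(j^2 + j - 2) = (j + 2)^2*(j - 1)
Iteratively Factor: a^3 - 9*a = (a)*(a^2 - 9) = a*(a - 3)*(a + 3)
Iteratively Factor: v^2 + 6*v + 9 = (v + 3)*(v + 3)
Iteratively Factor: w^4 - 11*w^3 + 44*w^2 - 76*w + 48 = (w - 4)*(w^3 - 7*w^2 + 16*w - 12) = (w - 4)*(w - 3)*(w^2 - 4*w + 4) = (w - 4)*(w - 3)*(w - 2)*(w - 2)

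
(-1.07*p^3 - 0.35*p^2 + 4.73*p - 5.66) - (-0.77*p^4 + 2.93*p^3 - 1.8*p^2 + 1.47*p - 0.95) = 0.77*p^4 - 4.0*p^3 + 1.45*p^2 + 3.26*p - 4.71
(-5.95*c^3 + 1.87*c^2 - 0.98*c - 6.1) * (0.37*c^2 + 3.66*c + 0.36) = -2.2015*c^5 - 21.0851*c^4 + 4.3396*c^3 - 5.1706*c^2 - 22.6788*c - 2.196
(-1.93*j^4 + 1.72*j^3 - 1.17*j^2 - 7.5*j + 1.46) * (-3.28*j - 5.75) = 6.3304*j^5 + 5.4559*j^4 - 6.0524*j^3 + 31.3275*j^2 + 38.3362*j - 8.395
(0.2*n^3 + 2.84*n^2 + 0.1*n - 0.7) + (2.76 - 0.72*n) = 0.2*n^3 + 2.84*n^2 - 0.62*n + 2.06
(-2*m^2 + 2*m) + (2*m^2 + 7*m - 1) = 9*m - 1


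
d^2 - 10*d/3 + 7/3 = (d - 7/3)*(d - 1)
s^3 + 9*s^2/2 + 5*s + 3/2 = (s + 1/2)*(s + 1)*(s + 3)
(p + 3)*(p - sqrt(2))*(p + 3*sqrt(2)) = p^3 + 2*sqrt(2)*p^2 + 3*p^2 - 6*p + 6*sqrt(2)*p - 18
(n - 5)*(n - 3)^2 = n^3 - 11*n^2 + 39*n - 45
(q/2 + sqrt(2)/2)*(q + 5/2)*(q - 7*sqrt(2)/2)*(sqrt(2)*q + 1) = sqrt(2)*q^4/2 - 2*q^3 + 5*sqrt(2)*q^3/4 - 19*sqrt(2)*q^2/4 - 5*q^2 - 95*sqrt(2)*q/8 - 7*q/2 - 35/4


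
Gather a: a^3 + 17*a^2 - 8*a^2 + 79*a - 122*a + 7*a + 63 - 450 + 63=a^3 + 9*a^2 - 36*a - 324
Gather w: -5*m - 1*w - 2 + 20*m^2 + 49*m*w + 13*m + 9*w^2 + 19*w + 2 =20*m^2 + 8*m + 9*w^2 + w*(49*m + 18)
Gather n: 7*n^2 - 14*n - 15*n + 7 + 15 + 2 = 7*n^2 - 29*n + 24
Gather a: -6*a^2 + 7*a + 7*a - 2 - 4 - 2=-6*a^2 + 14*a - 8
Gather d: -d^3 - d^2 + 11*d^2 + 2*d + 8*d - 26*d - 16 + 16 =-d^3 + 10*d^2 - 16*d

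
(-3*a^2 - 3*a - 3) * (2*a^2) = -6*a^4 - 6*a^3 - 6*a^2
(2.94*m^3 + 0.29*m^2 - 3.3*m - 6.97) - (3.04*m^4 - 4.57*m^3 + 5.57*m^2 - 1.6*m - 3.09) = -3.04*m^4 + 7.51*m^3 - 5.28*m^2 - 1.7*m - 3.88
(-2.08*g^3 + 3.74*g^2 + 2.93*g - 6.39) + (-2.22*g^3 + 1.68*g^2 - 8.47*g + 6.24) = -4.3*g^3 + 5.42*g^2 - 5.54*g - 0.149999999999999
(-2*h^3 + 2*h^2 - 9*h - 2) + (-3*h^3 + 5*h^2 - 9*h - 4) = -5*h^3 + 7*h^2 - 18*h - 6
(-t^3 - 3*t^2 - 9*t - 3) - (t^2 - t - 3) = -t^3 - 4*t^2 - 8*t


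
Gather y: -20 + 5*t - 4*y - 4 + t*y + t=6*t + y*(t - 4) - 24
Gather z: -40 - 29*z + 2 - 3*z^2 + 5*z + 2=-3*z^2 - 24*z - 36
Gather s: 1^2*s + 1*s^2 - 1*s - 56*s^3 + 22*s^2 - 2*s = -56*s^3 + 23*s^2 - 2*s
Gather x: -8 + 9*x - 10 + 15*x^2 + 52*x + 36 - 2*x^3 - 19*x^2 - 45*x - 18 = -2*x^3 - 4*x^2 + 16*x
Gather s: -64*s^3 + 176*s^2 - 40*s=-64*s^3 + 176*s^2 - 40*s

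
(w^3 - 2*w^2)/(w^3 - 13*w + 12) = w^2*(w - 2)/(w^3 - 13*w + 12)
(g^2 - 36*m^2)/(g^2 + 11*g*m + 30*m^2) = (g - 6*m)/(g + 5*m)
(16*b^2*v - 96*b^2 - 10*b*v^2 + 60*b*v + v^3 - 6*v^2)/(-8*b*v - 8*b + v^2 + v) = (-2*b*v + 12*b + v^2 - 6*v)/(v + 1)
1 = 1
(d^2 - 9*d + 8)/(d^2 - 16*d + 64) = (d - 1)/(d - 8)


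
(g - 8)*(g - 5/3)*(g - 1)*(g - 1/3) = g^4 - 11*g^3 + 239*g^2/9 - 21*g + 40/9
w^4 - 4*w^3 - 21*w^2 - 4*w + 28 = (w - 7)*(w - 1)*(w + 2)^2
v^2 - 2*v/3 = v*(v - 2/3)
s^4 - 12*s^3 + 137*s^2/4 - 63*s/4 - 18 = (s - 8)*(s - 3)*(s - 3/2)*(s + 1/2)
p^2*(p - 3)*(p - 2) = p^4 - 5*p^3 + 6*p^2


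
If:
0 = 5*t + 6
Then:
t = -6/5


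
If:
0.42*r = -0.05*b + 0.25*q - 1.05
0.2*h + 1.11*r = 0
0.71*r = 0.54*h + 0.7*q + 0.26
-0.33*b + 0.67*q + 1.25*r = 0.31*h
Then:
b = -261.44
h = 73.24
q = -70.26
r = -13.20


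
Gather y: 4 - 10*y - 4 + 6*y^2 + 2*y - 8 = 6*y^2 - 8*y - 8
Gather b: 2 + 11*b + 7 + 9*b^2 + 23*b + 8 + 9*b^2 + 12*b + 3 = 18*b^2 + 46*b + 20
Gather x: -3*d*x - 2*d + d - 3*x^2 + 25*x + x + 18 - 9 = -d - 3*x^2 + x*(26 - 3*d) + 9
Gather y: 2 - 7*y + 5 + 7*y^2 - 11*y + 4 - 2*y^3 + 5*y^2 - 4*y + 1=-2*y^3 + 12*y^2 - 22*y + 12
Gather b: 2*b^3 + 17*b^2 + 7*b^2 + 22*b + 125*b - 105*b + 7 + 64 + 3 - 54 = 2*b^3 + 24*b^2 + 42*b + 20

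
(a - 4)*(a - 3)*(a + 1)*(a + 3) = a^4 - 3*a^3 - 13*a^2 + 27*a + 36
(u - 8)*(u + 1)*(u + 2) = u^3 - 5*u^2 - 22*u - 16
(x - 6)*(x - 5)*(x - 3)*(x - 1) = x^4 - 15*x^3 + 77*x^2 - 153*x + 90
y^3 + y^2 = y^2*(y + 1)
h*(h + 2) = h^2 + 2*h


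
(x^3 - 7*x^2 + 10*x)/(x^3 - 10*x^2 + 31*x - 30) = x/(x - 3)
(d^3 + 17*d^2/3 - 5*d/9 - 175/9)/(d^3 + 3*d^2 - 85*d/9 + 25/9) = (3*d + 7)/(3*d - 1)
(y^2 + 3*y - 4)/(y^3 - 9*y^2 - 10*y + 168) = (y - 1)/(y^2 - 13*y + 42)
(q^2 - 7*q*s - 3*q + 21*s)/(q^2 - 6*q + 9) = (q - 7*s)/(q - 3)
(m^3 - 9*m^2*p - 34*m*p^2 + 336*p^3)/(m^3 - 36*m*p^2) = (-m^2 + 15*m*p - 56*p^2)/(m*(-m + 6*p))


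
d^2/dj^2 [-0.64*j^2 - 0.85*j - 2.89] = -1.28000000000000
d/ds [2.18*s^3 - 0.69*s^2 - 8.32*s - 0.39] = 6.54*s^2 - 1.38*s - 8.32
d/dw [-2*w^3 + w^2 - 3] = 2*w*(1 - 3*w)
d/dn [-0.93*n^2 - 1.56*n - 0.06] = -1.86*n - 1.56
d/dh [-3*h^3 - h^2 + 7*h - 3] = -9*h^2 - 2*h + 7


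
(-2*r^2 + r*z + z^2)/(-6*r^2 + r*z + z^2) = (-2*r^2 + r*z + z^2)/(-6*r^2 + r*z + z^2)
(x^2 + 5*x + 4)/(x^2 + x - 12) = (x + 1)/(x - 3)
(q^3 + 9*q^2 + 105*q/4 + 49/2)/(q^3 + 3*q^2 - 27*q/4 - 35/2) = (2*q + 7)/(2*q - 5)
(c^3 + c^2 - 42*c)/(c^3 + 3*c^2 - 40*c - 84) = c/(c + 2)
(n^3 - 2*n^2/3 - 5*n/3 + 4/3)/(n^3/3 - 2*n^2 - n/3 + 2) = (3*n^2 + n - 4)/(n^2 - 5*n - 6)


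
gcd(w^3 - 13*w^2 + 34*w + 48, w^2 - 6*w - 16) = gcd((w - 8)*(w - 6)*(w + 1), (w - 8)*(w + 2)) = w - 8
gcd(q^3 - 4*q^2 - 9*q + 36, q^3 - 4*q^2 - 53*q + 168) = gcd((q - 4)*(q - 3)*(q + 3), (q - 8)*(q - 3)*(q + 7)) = q - 3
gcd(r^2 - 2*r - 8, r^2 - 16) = r - 4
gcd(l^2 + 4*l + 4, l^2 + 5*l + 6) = l + 2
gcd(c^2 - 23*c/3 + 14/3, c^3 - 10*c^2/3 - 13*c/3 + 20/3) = 1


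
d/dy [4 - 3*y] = -3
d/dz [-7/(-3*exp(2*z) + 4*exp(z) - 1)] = (28 - 42*exp(z))*exp(z)/(3*exp(2*z) - 4*exp(z) + 1)^2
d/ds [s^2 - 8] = 2*s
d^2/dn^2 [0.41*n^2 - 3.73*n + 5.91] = 0.820000000000000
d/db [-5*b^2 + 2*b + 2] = 2 - 10*b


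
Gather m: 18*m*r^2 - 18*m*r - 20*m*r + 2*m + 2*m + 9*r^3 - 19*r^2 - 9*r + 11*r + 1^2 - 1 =m*(18*r^2 - 38*r + 4) + 9*r^3 - 19*r^2 + 2*r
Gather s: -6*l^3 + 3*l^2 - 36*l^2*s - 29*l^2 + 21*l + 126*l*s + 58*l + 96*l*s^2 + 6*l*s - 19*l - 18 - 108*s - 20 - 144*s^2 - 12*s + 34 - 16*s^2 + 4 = -6*l^3 - 26*l^2 + 60*l + s^2*(96*l - 160) + s*(-36*l^2 + 132*l - 120)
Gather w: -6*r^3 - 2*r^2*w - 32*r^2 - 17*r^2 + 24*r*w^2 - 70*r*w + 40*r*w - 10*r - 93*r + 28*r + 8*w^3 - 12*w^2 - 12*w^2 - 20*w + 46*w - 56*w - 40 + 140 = -6*r^3 - 49*r^2 - 75*r + 8*w^3 + w^2*(24*r - 24) + w*(-2*r^2 - 30*r - 30) + 100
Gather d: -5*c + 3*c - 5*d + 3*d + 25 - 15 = -2*c - 2*d + 10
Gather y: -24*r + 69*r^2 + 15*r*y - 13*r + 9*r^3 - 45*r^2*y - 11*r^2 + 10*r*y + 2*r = 9*r^3 + 58*r^2 - 35*r + y*(-45*r^2 + 25*r)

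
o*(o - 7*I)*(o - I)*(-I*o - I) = -I*o^4 - 8*o^3 - I*o^3 - 8*o^2 + 7*I*o^2 + 7*I*o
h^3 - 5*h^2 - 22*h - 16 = (h - 8)*(h + 1)*(h + 2)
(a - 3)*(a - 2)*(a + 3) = a^3 - 2*a^2 - 9*a + 18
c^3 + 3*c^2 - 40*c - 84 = (c - 6)*(c + 2)*(c + 7)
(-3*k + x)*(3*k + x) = -9*k^2 + x^2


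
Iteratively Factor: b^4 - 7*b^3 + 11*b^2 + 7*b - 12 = (b - 1)*(b^3 - 6*b^2 + 5*b + 12) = (b - 4)*(b - 1)*(b^2 - 2*b - 3) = (b - 4)*(b - 3)*(b - 1)*(b + 1)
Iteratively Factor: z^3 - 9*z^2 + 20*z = (z - 5)*(z^2 - 4*z) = z*(z - 5)*(z - 4)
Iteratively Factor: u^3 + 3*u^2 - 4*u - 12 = (u + 3)*(u^2 - 4) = (u + 2)*(u + 3)*(u - 2)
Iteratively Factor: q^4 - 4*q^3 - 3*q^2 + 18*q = (q - 3)*(q^3 - q^2 - 6*q) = q*(q - 3)*(q^2 - q - 6) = q*(q - 3)^2*(q + 2)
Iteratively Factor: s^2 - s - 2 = (s + 1)*(s - 2)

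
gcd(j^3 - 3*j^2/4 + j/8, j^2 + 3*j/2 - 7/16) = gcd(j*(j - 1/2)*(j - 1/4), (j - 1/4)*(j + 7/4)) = j - 1/4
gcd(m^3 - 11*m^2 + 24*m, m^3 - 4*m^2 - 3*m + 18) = m - 3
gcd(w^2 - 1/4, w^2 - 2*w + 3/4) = w - 1/2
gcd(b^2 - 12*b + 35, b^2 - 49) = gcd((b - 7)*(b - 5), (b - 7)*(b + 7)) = b - 7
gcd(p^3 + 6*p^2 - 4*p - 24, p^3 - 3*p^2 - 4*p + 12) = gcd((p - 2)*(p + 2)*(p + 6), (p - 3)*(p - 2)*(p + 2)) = p^2 - 4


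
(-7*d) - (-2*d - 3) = 3 - 5*d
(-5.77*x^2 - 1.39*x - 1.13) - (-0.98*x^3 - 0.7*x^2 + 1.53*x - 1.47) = 0.98*x^3 - 5.07*x^2 - 2.92*x + 0.34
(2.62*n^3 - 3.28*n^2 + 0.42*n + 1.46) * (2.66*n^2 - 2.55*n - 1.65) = 6.9692*n^5 - 15.4058*n^4 + 5.1582*n^3 + 8.2246*n^2 - 4.416*n - 2.409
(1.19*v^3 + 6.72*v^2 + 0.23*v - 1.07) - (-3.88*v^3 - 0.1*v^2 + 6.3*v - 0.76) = 5.07*v^3 + 6.82*v^2 - 6.07*v - 0.31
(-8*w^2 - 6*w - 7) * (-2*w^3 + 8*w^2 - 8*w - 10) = 16*w^5 - 52*w^4 + 30*w^3 + 72*w^2 + 116*w + 70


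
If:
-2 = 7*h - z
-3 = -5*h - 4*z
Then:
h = -5/33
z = 31/33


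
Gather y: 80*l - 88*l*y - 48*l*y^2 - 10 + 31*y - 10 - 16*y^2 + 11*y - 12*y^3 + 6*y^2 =80*l - 12*y^3 + y^2*(-48*l - 10) + y*(42 - 88*l) - 20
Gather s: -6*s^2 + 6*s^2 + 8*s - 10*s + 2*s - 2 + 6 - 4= 0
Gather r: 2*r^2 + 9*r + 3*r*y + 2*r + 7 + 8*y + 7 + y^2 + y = 2*r^2 + r*(3*y + 11) + y^2 + 9*y + 14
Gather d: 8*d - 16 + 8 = 8*d - 8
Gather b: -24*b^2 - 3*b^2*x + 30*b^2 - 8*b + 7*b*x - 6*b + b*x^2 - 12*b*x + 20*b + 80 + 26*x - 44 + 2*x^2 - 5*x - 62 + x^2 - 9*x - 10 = b^2*(6 - 3*x) + b*(x^2 - 5*x + 6) + 3*x^2 + 12*x - 36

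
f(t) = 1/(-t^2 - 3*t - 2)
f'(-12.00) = 0.00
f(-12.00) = -0.00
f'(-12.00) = 0.00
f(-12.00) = -0.00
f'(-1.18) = 29.38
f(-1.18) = 6.78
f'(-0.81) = 26.99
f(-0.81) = -4.42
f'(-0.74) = 14.16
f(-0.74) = -3.05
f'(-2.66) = -1.93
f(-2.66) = -0.91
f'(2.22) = 0.04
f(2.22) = -0.07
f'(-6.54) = -0.02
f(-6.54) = -0.04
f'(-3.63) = -0.23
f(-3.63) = -0.23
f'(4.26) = 0.01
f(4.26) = -0.03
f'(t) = (2*t + 3)/(-t^2 - 3*t - 2)^2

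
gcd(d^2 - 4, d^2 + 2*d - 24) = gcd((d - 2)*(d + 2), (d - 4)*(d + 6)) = 1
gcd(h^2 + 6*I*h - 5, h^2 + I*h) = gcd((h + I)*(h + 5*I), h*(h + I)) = h + I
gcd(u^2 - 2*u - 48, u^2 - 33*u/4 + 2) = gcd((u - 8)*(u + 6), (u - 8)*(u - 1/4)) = u - 8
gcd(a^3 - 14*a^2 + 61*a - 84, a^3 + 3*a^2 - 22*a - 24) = a - 4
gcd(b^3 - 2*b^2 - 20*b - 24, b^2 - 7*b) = 1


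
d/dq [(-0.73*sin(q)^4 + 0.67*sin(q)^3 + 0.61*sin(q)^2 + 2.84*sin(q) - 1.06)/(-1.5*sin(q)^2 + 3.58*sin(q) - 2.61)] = (2.19*sin(q)^5 - 8.8452*sin(q)^4 + 12.4184*sin(q)^3 + 1.1977*sin(q)^2 - 6.3642*sin(q) - 3.6176)*cos(q)/(2.25*sin(q)^4 - 10.74*sin(q)^3 + 20.6464*sin(q)^2 - 18.6876*sin(q) + 6.8121)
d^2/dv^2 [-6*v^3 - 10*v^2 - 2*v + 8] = -36*v - 20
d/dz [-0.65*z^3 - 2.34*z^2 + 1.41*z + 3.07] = -1.95*z^2 - 4.68*z + 1.41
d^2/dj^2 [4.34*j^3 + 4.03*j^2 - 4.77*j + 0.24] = 26.04*j + 8.06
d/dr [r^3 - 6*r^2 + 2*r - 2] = 3*r^2 - 12*r + 2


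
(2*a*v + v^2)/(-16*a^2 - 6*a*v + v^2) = v/(-8*a + v)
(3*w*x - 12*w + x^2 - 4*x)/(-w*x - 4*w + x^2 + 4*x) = (-3*w*x + 12*w - x^2 + 4*x)/(w*x + 4*w - x^2 - 4*x)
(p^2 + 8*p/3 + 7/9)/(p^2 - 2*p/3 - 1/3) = (p + 7/3)/(p - 1)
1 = 1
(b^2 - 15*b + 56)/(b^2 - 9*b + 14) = (b - 8)/(b - 2)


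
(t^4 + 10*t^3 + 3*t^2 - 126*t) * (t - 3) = t^5 + 7*t^4 - 27*t^3 - 135*t^2 + 378*t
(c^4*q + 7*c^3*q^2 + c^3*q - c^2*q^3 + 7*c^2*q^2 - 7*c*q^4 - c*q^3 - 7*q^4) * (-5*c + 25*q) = -5*c^5*q - 10*c^4*q^2 - 5*c^4*q + 180*c^3*q^3 - 10*c^3*q^2 + 10*c^2*q^4 + 180*c^2*q^3 - 175*c*q^5 + 10*c*q^4 - 175*q^5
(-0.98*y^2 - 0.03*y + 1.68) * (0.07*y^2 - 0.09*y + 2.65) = -0.0686*y^4 + 0.0861*y^3 - 2.4767*y^2 - 0.2307*y + 4.452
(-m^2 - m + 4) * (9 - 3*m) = 3*m^3 - 6*m^2 - 21*m + 36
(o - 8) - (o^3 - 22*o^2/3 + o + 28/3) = -o^3 + 22*o^2/3 - 52/3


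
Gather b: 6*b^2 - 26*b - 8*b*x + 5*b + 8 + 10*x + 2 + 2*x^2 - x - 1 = 6*b^2 + b*(-8*x - 21) + 2*x^2 + 9*x + 9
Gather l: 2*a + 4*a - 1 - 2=6*a - 3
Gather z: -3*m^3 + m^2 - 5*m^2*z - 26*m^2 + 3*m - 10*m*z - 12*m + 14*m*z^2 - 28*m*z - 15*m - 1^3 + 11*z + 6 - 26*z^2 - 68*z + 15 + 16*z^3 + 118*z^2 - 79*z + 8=-3*m^3 - 25*m^2 - 24*m + 16*z^3 + z^2*(14*m + 92) + z*(-5*m^2 - 38*m - 136) + 28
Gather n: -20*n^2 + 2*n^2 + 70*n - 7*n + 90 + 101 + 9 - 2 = -18*n^2 + 63*n + 198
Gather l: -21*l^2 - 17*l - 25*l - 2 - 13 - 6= -21*l^2 - 42*l - 21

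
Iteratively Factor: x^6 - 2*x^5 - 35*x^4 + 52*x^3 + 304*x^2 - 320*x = (x - 4)*(x^5 + 2*x^4 - 27*x^3 - 56*x^2 + 80*x) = (x - 5)*(x - 4)*(x^4 + 7*x^3 + 8*x^2 - 16*x) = (x - 5)*(x - 4)*(x - 1)*(x^3 + 8*x^2 + 16*x) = x*(x - 5)*(x - 4)*(x - 1)*(x^2 + 8*x + 16) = x*(x - 5)*(x - 4)*(x - 1)*(x + 4)*(x + 4)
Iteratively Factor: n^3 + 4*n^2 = (n + 4)*(n^2) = n*(n + 4)*(n)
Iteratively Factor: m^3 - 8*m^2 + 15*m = (m - 5)*(m^2 - 3*m) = m*(m - 5)*(m - 3)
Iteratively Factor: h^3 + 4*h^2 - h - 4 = (h + 1)*(h^2 + 3*h - 4) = (h + 1)*(h + 4)*(h - 1)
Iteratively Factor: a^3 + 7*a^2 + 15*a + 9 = (a + 3)*(a^2 + 4*a + 3) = (a + 1)*(a + 3)*(a + 3)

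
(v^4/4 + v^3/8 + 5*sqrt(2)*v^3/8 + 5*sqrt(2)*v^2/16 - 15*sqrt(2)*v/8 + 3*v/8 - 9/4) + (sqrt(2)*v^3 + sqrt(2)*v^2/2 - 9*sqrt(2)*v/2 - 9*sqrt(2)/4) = v^4/4 + v^3/8 + 13*sqrt(2)*v^3/8 + 13*sqrt(2)*v^2/16 - 51*sqrt(2)*v/8 + 3*v/8 - 9*sqrt(2)/4 - 9/4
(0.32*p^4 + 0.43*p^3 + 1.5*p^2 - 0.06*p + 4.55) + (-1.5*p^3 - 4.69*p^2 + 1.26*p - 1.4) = 0.32*p^4 - 1.07*p^3 - 3.19*p^2 + 1.2*p + 3.15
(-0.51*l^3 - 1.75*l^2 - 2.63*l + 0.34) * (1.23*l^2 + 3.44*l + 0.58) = -0.6273*l^5 - 3.9069*l^4 - 9.5507*l^3 - 9.644*l^2 - 0.3558*l + 0.1972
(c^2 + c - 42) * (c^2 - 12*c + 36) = c^4 - 11*c^3 - 18*c^2 + 540*c - 1512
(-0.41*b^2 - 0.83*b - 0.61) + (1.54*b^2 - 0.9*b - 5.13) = 1.13*b^2 - 1.73*b - 5.74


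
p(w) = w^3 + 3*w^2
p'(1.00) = 9.00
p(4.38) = 141.58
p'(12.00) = 504.00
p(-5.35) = -67.26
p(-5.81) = -94.85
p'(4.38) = 83.83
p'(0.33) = 2.31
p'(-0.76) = -2.83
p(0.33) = 0.36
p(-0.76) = 1.29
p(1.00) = 4.00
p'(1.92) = 22.58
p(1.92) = 18.14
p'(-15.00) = 585.00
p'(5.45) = 121.81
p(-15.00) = -2700.00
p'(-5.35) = 53.77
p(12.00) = 2160.00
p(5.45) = 250.99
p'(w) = 3*w^2 + 6*w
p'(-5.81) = 66.41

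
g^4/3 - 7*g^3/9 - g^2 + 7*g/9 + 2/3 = (g/3 + 1/3)*(g - 3)*(g - 1)*(g + 2/3)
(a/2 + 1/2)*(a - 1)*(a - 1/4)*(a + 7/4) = a^4/2 + 3*a^3/4 - 23*a^2/32 - 3*a/4 + 7/32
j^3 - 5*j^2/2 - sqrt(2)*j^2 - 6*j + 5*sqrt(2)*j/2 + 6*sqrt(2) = (j - 4)*(j + 3/2)*(j - sqrt(2))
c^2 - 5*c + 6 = (c - 3)*(c - 2)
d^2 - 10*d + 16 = (d - 8)*(d - 2)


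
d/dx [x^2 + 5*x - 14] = 2*x + 5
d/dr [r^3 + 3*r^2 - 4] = 3*r*(r + 2)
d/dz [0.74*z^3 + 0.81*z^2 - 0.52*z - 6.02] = 2.22*z^2 + 1.62*z - 0.52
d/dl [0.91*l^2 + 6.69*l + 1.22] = 1.82*l + 6.69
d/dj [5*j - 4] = 5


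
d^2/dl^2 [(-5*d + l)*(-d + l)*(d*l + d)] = 2*d*(-6*d + 3*l + 1)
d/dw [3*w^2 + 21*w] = 6*w + 21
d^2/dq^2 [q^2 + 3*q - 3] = 2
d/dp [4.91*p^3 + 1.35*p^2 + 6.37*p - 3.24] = 14.73*p^2 + 2.7*p + 6.37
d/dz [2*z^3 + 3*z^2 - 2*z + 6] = 6*z^2 + 6*z - 2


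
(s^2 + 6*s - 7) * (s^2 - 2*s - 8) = s^4 + 4*s^3 - 27*s^2 - 34*s + 56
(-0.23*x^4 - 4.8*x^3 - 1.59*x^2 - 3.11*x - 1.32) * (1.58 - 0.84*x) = 0.1932*x^5 + 3.6686*x^4 - 6.2484*x^3 + 0.100199999999999*x^2 - 3.805*x - 2.0856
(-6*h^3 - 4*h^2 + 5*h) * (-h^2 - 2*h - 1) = 6*h^5 + 16*h^4 + 9*h^3 - 6*h^2 - 5*h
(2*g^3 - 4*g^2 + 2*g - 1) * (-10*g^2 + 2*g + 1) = -20*g^5 + 44*g^4 - 26*g^3 + 10*g^2 - 1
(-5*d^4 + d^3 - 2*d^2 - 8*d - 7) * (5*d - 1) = -25*d^5 + 10*d^4 - 11*d^3 - 38*d^2 - 27*d + 7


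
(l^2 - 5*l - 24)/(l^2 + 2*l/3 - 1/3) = 3*(l^2 - 5*l - 24)/(3*l^2 + 2*l - 1)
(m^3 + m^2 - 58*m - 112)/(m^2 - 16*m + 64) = (m^2 + 9*m + 14)/(m - 8)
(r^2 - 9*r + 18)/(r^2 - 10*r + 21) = (r - 6)/(r - 7)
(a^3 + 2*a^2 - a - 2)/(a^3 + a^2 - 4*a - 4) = (a - 1)/(a - 2)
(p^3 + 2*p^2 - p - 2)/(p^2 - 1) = p + 2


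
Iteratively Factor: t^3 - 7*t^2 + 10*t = (t - 2)*(t^2 - 5*t) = (t - 5)*(t - 2)*(t)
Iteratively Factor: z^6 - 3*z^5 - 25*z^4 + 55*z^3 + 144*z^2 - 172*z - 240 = (z + 2)*(z^5 - 5*z^4 - 15*z^3 + 85*z^2 - 26*z - 120) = (z - 3)*(z + 2)*(z^4 - 2*z^3 - 21*z^2 + 22*z + 40) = (z - 3)*(z + 2)*(z + 4)*(z^3 - 6*z^2 + 3*z + 10) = (z - 3)*(z - 2)*(z + 2)*(z + 4)*(z^2 - 4*z - 5) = (z - 5)*(z - 3)*(z - 2)*(z + 2)*(z + 4)*(z + 1)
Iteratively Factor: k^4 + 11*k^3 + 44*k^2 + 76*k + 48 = (k + 4)*(k^3 + 7*k^2 + 16*k + 12) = (k + 2)*(k + 4)*(k^2 + 5*k + 6) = (k + 2)^2*(k + 4)*(k + 3)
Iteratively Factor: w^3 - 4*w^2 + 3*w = (w)*(w^2 - 4*w + 3) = w*(w - 1)*(w - 3)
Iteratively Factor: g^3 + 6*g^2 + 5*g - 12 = (g + 3)*(g^2 + 3*g - 4) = (g - 1)*(g + 3)*(g + 4)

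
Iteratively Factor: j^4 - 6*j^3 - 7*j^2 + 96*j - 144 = (j - 3)*(j^3 - 3*j^2 - 16*j + 48) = (j - 4)*(j - 3)*(j^2 + j - 12) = (j - 4)*(j - 3)^2*(j + 4)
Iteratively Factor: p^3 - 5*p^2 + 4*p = (p - 1)*(p^2 - 4*p) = (p - 4)*(p - 1)*(p)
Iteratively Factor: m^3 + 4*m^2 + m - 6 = (m - 1)*(m^2 + 5*m + 6) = (m - 1)*(m + 3)*(m + 2)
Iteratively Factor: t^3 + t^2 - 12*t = (t + 4)*(t^2 - 3*t) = (t - 3)*(t + 4)*(t)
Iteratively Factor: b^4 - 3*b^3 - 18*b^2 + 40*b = (b)*(b^3 - 3*b^2 - 18*b + 40) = b*(b + 4)*(b^2 - 7*b + 10) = b*(b - 2)*(b + 4)*(b - 5)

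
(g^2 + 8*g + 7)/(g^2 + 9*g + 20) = (g^2 + 8*g + 7)/(g^2 + 9*g + 20)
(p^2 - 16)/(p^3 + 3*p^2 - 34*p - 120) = (p - 4)/(p^2 - p - 30)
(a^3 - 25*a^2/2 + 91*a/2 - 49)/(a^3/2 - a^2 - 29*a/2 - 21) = (2*a^2 - 11*a + 14)/(a^2 + 5*a + 6)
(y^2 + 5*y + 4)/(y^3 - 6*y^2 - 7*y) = (y + 4)/(y*(y - 7))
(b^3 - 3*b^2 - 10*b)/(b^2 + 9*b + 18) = b*(b^2 - 3*b - 10)/(b^2 + 9*b + 18)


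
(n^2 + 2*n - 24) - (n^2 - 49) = 2*n + 25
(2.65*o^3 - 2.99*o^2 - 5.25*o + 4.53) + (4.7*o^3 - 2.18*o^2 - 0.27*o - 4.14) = 7.35*o^3 - 5.17*o^2 - 5.52*o + 0.390000000000001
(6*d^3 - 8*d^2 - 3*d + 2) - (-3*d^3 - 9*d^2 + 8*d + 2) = 9*d^3 + d^2 - 11*d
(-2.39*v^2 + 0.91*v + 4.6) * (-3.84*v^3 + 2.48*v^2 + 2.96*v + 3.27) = 9.1776*v^5 - 9.4216*v^4 - 22.4816*v^3 + 6.2863*v^2 + 16.5917*v + 15.042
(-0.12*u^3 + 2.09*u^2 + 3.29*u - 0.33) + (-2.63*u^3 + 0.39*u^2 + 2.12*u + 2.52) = -2.75*u^3 + 2.48*u^2 + 5.41*u + 2.19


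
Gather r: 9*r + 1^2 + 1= 9*r + 2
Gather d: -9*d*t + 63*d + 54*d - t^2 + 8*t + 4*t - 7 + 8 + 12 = d*(117 - 9*t) - t^2 + 12*t + 13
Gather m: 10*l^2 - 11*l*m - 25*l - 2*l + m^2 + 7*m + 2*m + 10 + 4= 10*l^2 - 27*l + m^2 + m*(9 - 11*l) + 14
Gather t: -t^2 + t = -t^2 + t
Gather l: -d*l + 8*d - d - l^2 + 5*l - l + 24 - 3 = 7*d - l^2 + l*(4 - d) + 21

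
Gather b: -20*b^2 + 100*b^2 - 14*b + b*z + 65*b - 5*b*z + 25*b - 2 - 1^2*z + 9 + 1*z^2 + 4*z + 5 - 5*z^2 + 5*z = 80*b^2 + b*(76 - 4*z) - 4*z^2 + 8*z + 12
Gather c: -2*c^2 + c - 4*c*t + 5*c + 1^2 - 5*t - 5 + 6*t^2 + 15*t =-2*c^2 + c*(6 - 4*t) + 6*t^2 + 10*t - 4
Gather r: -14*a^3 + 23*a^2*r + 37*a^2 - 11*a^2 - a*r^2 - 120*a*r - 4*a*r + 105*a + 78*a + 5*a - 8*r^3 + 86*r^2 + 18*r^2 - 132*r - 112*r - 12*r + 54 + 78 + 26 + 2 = -14*a^3 + 26*a^2 + 188*a - 8*r^3 + r^2*(104 - a) + r*(23*a^2 - 124*a - 256) + 160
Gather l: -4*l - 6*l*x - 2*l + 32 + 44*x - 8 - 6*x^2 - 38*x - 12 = l*(-6*x - 6) - 6*x^2 + 6*x + 12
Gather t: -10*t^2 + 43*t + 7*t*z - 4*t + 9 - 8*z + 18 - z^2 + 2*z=-10*t^2 + t*(7*z + 39) - z^2 - 6*z + 27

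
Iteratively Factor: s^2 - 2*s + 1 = (s - 1)*(s - 1)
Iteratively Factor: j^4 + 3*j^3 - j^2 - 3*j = (j)*(j^3 + 3*j^2 - j - 3) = j*(j + 1)*(j^2 + 2*j - 3) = j*(j + 1)*(j + 3)*(j - 1)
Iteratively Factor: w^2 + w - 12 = (w + 4)*(w - 3)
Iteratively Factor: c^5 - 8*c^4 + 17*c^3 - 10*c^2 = (c)*(c^4 - 8*c^3 + 17*c^2 - 10*c) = c^2*(c^3 - 8*c^2 + 17*c - 10) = c^2*(c - 2)*(c^2 - 6*c + 5) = c^2*(c - 2)*(c - 1)*(c - 5)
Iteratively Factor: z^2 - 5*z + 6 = (z - 3)*(z - 2)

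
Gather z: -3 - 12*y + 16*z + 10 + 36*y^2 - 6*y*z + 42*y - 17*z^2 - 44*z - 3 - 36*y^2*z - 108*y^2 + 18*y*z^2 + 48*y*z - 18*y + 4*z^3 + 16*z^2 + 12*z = -72*y^2 + 12*y + 4*z^3 + z^2*(18*y - 1) + z*(-36*y^2 + 42*y - 16) + 4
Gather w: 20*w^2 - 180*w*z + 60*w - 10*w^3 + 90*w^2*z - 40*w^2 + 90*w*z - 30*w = -10*w^3 + w^2*(90*z - 20) + w*(30 - 90*z)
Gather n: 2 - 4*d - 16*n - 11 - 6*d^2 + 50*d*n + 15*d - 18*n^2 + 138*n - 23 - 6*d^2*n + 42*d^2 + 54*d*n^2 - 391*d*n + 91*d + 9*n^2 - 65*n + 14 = 36*d^2 + 102*d + n^2*(54*d - 9) + n*(-6*d^2 - 341*d + 57) - 18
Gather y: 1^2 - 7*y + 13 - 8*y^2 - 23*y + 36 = -8*y^2 - 30*y + 50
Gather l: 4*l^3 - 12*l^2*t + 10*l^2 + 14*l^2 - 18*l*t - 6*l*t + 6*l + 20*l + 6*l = 4*l^3 + l^2*(24 - 12*t) + l*(32 - 24*t)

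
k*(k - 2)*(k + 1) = k^3 - k^2 - 2*k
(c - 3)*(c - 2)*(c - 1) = c^3 - 6*c^2 + 11*c - 6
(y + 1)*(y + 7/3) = y^2 + 10*y/3 + 7/3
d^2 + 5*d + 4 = (d + 1)*(d + 4)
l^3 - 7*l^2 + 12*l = l*(l - 4)*(l - 3)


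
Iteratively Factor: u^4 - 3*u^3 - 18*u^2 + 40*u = (u + 4)*(u^3 - 7*u^2 + 10*u) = (u - 2)*(u + 4)*(u^2 - 5*u) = u*(u - 2)*(u + 4)*(u - 5)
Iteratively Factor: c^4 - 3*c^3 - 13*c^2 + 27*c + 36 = (c + 1)*(c^3 - 4*c^2 - 9*c + 36) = (c + 1)*(c + 3)*(c^2 - 7*c + 12) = (c - 3)*(c + 1)*(c + 3)*(c - 4)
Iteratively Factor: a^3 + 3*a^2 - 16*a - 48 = (a - 4)*(a^2 + 7*a + 12) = (a - 4)*(a + 4)*(a + 3)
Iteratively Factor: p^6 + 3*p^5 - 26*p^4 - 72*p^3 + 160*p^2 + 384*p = (p - 4)*(p^5 + 7*p^4 + 2*p^3 - 64*p^2 - 96*p) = (p - 4)*(p + 2)*(p^4 + 5*p^3 - 8*p^2 - 48*p) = (p - 4)*(p - 3)*(p + 2)*(p^3 + 8*p^2 + 16*p) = (p - 4)*(p - 3)*(p + 2)*(p + 4)*(p^2 + 4*p) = p*(p - 4)*(p - 3)*(p + 2)*(p + 4)*(p + 4)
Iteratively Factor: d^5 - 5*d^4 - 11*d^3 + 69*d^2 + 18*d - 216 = (d - 3)*(d^4 - 2*d^3 - 17*d^2 + 18*d + 72) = (d - 4)*(d - 3)*(d^3 + 2*d^2 - 9*d - 18) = (d - 4)*(d - 3)*(d + 3)*(d^2 - d - 6) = (d - 4)*(d - 3)^2*(d + 3)*(d + 2)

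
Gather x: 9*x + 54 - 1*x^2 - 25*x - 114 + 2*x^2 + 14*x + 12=x^2 - 2*x - 48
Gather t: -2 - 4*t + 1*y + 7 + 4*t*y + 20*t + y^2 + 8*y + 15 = t*(4*y + 16) + y^2 + 9*y + 20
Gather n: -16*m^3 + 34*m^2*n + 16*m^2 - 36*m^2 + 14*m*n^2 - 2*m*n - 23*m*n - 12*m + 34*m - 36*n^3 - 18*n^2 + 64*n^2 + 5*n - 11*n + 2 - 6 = -16*m^3 - 20*m^2 + 22*m - 36*n^3 + n^2*(14*m + 46) + n*(34*m^2 - 25*m - 6) - 4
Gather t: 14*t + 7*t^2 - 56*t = 7*t^2 - 42*t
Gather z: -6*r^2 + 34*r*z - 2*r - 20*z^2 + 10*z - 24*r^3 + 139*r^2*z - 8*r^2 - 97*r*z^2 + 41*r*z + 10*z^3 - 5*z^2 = -24*r^3 - 14*r^2 - 2*r + 10*z^3 + z^2*(-97*r - 25) + z*(139*r^2 + 75*r + 10)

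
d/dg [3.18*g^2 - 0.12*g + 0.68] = 6.36*g - 0.12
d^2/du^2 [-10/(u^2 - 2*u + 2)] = 20*(u^2 - 2*u - 4*(u - 1)^2 + 2)/(u^2 - 2*u + 2)^3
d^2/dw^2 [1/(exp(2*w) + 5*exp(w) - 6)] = (2*(2*exp(w) + 5)^2*exp(w) - (4*exp(w) + 5)*(exp(2*w) + 5*exp(w) - 6))*exp(w)/(exp(2*w) + 5*exp(w) - 6)^3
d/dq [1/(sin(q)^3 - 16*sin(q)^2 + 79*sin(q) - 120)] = (-3*sin(q)^2 + 32*sin(q) - 79)*cos(q)/(sin(q)^3 - 16*sin(q)^2 + 79*sin(q) - 120)^2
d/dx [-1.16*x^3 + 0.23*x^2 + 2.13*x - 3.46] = -3.48*x^2 + 0.46*x + 2.13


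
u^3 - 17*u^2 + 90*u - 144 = (u - 8)*(u - 6)*(u - 3)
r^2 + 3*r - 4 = (r - 1)*(r + 4)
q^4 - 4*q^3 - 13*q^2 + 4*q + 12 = (q - 6)*(q - 1)*(q + 1)*(q + 2)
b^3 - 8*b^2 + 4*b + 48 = (b - 6)*(b - 4)*(b + 2)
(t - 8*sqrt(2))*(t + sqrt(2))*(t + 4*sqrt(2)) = t^3 - 3*sqrt(2)*t^2 - 72*t - 64*sqrt(2)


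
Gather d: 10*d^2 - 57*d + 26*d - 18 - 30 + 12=10*d^2 - 31*d - 36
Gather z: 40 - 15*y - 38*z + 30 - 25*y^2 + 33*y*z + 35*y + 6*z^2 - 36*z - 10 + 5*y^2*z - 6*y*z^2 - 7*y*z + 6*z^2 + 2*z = -25*y^2 + 20*y + z^2*(12 - 6*y) + z*(5*y^2 + 26*y - 72) + 60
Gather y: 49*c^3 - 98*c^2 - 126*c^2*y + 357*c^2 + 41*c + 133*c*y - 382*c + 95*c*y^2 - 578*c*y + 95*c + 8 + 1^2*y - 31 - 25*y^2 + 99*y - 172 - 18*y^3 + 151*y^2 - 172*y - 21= 49*c^3 + 259*c^2 - 246*c - 18*y^3 + y^2*(95*c + 126) + y*(-126*c^2 - 445*c - 72) - 216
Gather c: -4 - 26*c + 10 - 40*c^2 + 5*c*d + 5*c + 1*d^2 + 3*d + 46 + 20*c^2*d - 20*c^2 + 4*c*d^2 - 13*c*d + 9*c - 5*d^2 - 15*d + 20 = c^2*(20*d - 60) + c*(4*d^2 - 8*d - 12) - 4*d^2 - 12*d + 72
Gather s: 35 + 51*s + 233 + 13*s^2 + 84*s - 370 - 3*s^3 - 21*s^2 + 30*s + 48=-3*s^3 - 8*s^2 + 165*s - 54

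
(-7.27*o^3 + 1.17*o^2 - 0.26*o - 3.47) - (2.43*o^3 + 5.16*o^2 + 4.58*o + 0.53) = -9.7*o^3 - 3.99*o^2 - 4.84*o - 4.0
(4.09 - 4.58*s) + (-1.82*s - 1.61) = 2.48 - 6.4*s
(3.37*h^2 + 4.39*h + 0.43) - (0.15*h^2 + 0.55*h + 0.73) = 3.22*h^2 + 3.84*h - 0.3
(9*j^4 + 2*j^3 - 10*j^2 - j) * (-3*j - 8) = -27*j^5 - 78*j^4 + 14*j^3 + 83*j^2 + 8*j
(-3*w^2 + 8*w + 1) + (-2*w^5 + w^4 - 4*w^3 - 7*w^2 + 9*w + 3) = -2*w^5 + w^4 - 4*w^3 - 10*w^2 + 17*w + 4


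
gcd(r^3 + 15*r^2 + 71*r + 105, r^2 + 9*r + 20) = r + 5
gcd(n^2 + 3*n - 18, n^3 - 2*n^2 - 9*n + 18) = n - 3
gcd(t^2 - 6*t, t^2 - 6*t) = t^2 - 6*t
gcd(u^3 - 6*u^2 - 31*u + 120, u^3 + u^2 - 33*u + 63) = u - 3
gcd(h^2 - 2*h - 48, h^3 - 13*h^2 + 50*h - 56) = 1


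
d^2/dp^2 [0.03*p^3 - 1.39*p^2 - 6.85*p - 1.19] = 0.18*p - 2.78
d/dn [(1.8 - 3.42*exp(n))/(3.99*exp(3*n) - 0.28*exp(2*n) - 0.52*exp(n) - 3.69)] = (27.2916*exp(3*n) - 22.5036*exp(2*n) + 1.008*exp(n) + 13.5558)*exp(n)/(15.9201*exp(6*n) - 2.2344*exp(5*n) - 4.0712*exp(4*n) - 29.155*exp(3*n) + 2.3368*exp(2*n) + 3.8376*exp(n) + 13.6161)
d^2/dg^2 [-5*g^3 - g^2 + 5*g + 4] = -30*g - 2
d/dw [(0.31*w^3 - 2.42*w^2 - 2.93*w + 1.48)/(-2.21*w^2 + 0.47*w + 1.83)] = (-0.6851*w^4 + 0.291399999999999*w^3 - 5.9108*w^2 - 2.3156*w - 6.0575)/(4.8841*w^4 - 2.0774*w^3 - 7.8677*w^2 + 1.7202*w + 3.3489)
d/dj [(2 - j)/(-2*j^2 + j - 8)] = (2*j^2 - j - (j - 2)*(4*j - 1) + 8)/(2*j^2 - j + 8)^2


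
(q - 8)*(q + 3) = q^2 - 5*q - 24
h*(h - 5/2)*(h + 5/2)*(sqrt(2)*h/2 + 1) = sqrt(2)*h^4/2 + h^3 - 25*sqrt(2)*h^2/8 - 25*h/4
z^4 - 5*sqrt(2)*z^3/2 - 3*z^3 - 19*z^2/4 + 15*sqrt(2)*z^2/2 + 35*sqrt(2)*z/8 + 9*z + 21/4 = (z - 7/2)*(z + 1/2)*(z - 3*sqrt(2))*(z + sqrt(2)/2)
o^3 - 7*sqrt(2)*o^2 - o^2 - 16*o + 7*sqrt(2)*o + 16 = (o - 1)*(o - 8*sqrt(2))*(o + sqrt(2))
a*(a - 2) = a^2 - 2*a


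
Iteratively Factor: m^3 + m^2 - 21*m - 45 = (m - 5)*(m^2 + 6*m + 9) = (m - 5)*(m + 3)*(m + 3)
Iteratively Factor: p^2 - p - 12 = (p + 3)*(p - 4)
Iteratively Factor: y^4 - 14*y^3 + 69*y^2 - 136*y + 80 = (y - 4)*(y^3 - 10*y^2 + 29*y - 20) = (y - 4)*(y - 1)*(y^2 - 9*y + 20) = (y - 5)*(y - 4)*(y - 1)*(y - 4)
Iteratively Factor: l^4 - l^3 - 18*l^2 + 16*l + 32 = (l + 4)*(l^3 - 5*l^2 + 2*l + 8) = (l - 4)*(l + 4)*(l^2 - l - 2) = (l - 4)*(l + 1)*(l + 4)*(l - 2)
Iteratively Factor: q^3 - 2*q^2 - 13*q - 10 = (q + 2)*(q^2 - 4*q - 5) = (q + 1)*(q + 2)*(q - 5)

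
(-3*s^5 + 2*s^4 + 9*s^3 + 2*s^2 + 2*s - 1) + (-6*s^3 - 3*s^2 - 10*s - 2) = -3*s^5 + 2*s^4 + 3*s^3 - s^2 - 8*s - 3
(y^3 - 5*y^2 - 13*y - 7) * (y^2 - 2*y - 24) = y^5 - 7*y^4 - 27*y^3 + 139*y^2 + 326*y + 168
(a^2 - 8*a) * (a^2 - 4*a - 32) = a^4 - 12*a^3 + 256*a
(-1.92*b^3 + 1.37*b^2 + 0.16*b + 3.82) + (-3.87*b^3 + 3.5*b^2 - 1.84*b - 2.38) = -5.79*b^3 + 4.87*b^2 - 1.68*b + 1.44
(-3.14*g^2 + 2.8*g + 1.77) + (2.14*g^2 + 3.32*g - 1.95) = -1.0*g^2 + 6.12*g - 0.18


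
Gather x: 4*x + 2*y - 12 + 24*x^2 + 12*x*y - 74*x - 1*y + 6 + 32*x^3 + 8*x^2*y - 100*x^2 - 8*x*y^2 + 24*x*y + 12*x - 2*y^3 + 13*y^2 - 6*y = 32*x^3 + x^2*(8*y - 76) + x*(-8*y^2 + 36*y - 58) - 2*y^3 + 13*y^2 - 5*y - 6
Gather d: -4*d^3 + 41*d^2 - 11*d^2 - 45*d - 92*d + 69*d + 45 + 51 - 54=-4*d^3 + 30*d^2 - 68*d + 42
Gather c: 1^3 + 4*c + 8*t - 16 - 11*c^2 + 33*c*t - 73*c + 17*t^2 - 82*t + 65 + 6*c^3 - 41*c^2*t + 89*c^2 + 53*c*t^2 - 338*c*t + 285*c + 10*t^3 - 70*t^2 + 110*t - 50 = 6*c^3 + c^2*(78 - 41*t) + c*(53*t^2 - 305*t + 216) + 10*t^3 - 53*t^2 + 36*t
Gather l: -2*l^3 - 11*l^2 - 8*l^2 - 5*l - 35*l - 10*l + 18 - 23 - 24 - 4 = -2*l^3 - 19*l^2 - 50*l - 33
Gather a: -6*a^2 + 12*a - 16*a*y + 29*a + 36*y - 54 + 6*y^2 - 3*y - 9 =-6*a^2 + a*(41 - 16*y) + 6*y^2 + 33*y - 63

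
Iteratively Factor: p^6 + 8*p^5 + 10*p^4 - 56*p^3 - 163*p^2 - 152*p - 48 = (p + 1)*(p^5 + 7*p^4 + 3*p^3 - 59*p^2 - 104*p - 48) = (p + 1)*(p + 4)*(p^4 + 3*p^3 - 9*p^2 - 23*p - 12) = (p + 1)*(p + 4)^2*(p^3 - p^2 - 5*p - 3) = (p - 3)*(p + 1)*(p + 4)^2*(p^2 + 2*p + 1) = (p - 3)*(p + 1)^2*(p + 4)^2*(p + 1)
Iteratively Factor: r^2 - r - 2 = (r - 2)*(r + 1)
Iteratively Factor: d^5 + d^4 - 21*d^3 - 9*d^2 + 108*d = (d)*(d^4 + d^3 - 21*d^2 - 9*d + 108) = d*(d + 4)*(d^3 - 3*d^2 - 9*d + 27) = d*(d - 3)*(d + 4)*(d^2 - 9) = d*(d - 3)^2*(d + 4)*(d + 3)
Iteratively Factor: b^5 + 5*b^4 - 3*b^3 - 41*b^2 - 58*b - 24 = (b + 4)*(b^4 + b^3 - 7*b^2 - 13*b - 6) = (b + 1)*(b + 4)*(b^3 - 7*b - 6) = (b + 1)*(b + 2)*(b + 4)*(b^2 - 2*b - 3) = (b - 3)*(b + 1)*(b + 2)*(b + 4)*(b + 1)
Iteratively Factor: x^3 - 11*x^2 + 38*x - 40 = (x - 4)*(x^2 - 7*x + 10) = (x - 5)*(x - 4)*(x - 2)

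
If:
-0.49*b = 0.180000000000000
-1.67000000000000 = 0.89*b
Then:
No Solution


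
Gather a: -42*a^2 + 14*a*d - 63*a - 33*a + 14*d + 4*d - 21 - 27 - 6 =-42*a^2 + a*(14*d - 96) + 18*d - 54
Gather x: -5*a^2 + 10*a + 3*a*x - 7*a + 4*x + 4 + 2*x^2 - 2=-5*a^2 + 3*a + 2*x^2 + x*(3*a + 4) + 2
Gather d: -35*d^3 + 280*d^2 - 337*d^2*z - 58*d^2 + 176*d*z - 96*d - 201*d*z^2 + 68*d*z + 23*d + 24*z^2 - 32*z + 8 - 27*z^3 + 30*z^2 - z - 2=-35*d^3 + d^2*(222 - 337*z) + d*(-201*z^2 + 244*z - 73) - 27*z^3 + 54*z^2 - 33*z + 6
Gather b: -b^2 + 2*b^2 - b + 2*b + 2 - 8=b^2 + b - 6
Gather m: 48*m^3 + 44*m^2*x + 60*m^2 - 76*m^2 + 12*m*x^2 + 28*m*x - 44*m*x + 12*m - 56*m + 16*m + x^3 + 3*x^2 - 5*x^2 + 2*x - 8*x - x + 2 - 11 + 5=48*m^3 + m^2*(44*x - 16) + m*(12*x^2 - 16*x - 28) + x^3 - 2*x^2 - 7*x - 4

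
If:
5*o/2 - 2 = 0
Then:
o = 4/5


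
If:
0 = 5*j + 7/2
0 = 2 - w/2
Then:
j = -7/10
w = 4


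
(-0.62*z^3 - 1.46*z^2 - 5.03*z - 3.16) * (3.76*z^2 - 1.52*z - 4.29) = -2.3312*z^5 - 4.5472*z^4 - 14.0338*z^3 + 2.0274*z^2 + 26.3819*z + 13.5564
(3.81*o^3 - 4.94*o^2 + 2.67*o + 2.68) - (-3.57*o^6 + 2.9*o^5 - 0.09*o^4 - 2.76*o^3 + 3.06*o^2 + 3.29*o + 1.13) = 3.57*o^6 - 2.9*o^5 + 0.09*o^4 + 6.57*o^3 - 8.0*o^2 - 0.62*o + 1.55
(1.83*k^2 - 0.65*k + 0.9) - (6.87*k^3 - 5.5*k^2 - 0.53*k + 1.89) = -6.87*k^3 + 7.33*k^2 - 0.12*k - 0.99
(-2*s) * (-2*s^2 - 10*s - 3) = 4*s^3 + 20*s^2 + 6*s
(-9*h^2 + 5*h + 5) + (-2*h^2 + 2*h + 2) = -11*h^2 + 7*h + 7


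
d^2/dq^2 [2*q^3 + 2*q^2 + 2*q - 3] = 12*q + 4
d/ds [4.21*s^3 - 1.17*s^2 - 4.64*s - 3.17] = 12.63*s^2 - 2.34*s - 4.64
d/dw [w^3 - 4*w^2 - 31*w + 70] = 3*w^2 - 8*w - 31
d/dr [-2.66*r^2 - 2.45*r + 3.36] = -5.32*r - 2.45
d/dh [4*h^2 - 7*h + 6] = 8*h - 7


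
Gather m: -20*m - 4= -20*m - 4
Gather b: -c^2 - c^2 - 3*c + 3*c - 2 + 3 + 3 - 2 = 2 - 2*c^2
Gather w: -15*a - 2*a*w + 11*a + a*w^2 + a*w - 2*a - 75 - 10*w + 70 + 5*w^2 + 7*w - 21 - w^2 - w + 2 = -6*a + w^2*(a + 4) + w*(-a - 4) - 24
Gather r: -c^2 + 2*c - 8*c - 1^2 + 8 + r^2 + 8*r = -c^2 - 6*c + r^2 + 8*r + 7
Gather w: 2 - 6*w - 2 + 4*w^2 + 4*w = 4*w^2 - 2*w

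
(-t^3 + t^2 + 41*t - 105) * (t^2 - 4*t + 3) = -t^5 + 5*t^4 + 34*t^3 - 266*t^2 + 543*t - 315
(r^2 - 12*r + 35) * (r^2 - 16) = r^4 - 12*r^3 + 19*r^2 + 192*r - 560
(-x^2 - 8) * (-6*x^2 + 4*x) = 6*x^4 - 4*x^3 + 48*x^2 - 32*x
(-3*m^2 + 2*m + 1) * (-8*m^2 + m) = 24*m^4 - 19*m^3 - 6*m^2 + m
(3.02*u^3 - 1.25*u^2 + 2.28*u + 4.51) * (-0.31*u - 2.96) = -0.9362*u^4 - 8.5517*u^3 + 2.9932*u^2 - 8.1469*u - 13.3496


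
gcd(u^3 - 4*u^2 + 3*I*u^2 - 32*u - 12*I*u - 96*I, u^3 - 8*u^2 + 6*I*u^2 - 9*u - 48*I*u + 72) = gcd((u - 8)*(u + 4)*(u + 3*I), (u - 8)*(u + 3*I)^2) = u^2 + u*(-8 + 3*I) - 24*I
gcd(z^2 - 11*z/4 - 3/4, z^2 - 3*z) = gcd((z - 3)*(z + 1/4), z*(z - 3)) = z - 3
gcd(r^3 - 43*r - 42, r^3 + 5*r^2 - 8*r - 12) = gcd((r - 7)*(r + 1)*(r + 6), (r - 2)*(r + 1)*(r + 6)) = r^2 + 7*r + 6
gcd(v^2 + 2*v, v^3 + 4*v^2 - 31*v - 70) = v + 2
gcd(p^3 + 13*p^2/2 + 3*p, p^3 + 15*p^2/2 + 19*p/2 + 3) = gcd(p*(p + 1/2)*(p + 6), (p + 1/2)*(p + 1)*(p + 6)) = p^2 + 13*p/2 + 3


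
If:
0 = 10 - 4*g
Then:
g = 5/2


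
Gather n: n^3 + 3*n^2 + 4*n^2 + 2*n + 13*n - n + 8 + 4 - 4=n^3 + 7*n^2 + 14*n + 8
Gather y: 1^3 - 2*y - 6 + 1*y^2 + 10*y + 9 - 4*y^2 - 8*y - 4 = -3*y^2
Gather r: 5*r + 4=5*r + 4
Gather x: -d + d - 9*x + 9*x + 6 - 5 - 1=0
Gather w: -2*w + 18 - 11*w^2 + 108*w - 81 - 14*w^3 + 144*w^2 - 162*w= -14*w^3 + 133*w^2 - 56*w - 63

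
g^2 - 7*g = g*(g - 7)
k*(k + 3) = k^2 + 3*k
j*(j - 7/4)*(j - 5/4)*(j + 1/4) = j^4 - 11*j^3/4 + 23*j^2/16 + 35*j/64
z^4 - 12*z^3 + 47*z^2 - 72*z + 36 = (z - 6)*(z - 3)*(z - 2)*(z - 1)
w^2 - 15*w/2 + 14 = (w - 4)*(w - 7/2)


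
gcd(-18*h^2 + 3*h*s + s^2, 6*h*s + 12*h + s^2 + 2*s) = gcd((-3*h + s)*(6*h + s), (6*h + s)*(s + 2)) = 6*h + s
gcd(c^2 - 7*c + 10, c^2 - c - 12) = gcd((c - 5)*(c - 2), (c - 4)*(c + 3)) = 1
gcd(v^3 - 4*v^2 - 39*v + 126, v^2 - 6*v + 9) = v - 3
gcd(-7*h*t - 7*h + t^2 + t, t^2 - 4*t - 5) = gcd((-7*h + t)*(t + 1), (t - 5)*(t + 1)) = t + 1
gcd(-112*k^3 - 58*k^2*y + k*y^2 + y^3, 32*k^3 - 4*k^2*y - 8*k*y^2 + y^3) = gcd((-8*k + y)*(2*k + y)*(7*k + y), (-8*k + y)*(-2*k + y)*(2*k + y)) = -16*k^2 - 6*k*y + y^2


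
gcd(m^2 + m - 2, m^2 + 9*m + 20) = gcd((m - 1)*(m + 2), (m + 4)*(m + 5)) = 1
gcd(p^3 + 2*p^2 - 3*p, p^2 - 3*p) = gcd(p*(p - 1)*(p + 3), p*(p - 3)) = p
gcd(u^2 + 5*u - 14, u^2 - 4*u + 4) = u - 2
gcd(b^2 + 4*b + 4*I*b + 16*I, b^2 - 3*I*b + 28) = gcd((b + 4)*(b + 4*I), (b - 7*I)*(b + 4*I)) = b + 4*I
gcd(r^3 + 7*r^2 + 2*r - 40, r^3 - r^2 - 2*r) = r - 2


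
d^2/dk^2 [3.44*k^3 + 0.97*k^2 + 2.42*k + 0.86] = 20.64*k + 1.94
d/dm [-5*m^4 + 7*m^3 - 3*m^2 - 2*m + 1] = -20*m^3 + 21*m^2 - 6*m - 2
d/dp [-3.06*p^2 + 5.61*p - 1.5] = 5.61 - 6.12*p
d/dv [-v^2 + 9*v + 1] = 9 - 2*v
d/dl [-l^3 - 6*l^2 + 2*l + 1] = -3*l^2 - 12*l + 2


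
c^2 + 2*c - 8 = (c - 2)*(c + 4)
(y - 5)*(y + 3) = y^2 - 2*y - 15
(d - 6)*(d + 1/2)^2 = d^3 - 5*d^2 - 23*d/4 - 3/2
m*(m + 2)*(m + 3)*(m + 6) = m^4 + 11*m^3 + 36*m^2 + 36*m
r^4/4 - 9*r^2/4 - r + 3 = (r/2 + 1)^2*(r - 3)*(r - 1)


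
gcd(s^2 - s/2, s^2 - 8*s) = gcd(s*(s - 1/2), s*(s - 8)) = s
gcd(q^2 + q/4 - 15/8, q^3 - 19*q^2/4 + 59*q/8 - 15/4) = q - 5/4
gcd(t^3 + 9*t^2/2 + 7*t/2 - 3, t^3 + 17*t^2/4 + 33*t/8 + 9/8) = t + 3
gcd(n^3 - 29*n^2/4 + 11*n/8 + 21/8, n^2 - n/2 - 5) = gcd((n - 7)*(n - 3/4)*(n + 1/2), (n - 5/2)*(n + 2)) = 1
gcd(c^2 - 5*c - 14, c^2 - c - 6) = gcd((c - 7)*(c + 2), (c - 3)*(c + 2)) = c + 2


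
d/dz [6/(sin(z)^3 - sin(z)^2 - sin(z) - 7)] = 6*(-3*sin(z)^2 + 2*sin(z) + 1)*cos(z)/(-sin(z)^3 + sin(z)^2 + sin(z) + 7)^2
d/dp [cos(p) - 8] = -sin(p)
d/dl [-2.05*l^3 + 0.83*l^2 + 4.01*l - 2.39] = -6.15*l^2 + 1.66*l + 4.01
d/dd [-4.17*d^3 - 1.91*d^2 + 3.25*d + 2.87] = -12.51*d^2 - 3.82*d + 3.25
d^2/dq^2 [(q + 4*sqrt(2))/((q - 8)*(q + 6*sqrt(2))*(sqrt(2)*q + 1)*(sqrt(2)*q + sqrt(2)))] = (12*sqrt(2)*q^7 - 112*sqrt(2)*q^6 + 368*q^6 - 3318*q^5 + 2349*sqrt(2)*q^5 - 18501*sqrt(2)*q^4 + 16818*q^4 - 74900*q^3 + 47453*sqrt(2)*q^3 + 9072*sqrt(2)*q^2 + 192696*q^2 + 111120*sqrt(2)*q + 188832*q + 30912*sqrt(2) + 103232)/(2*sqrt(2)*q^12 - 42*sqrt(2)*q^11 + 78*q^11 - 1638*q^10 + 789*sqrt(2)*q^10 - 11417*sqrt(2)*q^9 + 12727*q^9 - 66339*q^8 + 68079*sqrt(2)*q^8 - 74907*sqrt(2)*q^7 + 311415*q^7 - 134170*sqrt(2)*q^6 - 185731*q^6 - 2777424*q^5 - 761670*sqrt(2)*q^5 - 3430752*sqrt(2)*q^4 - 4230408*q^4 - 4381776*sqrt(2)*q^3 - 4367168*q^3 - 3773952*q^2 - 2093184*sqrt(2)*q^2 - 1437696*q - 580608*sqrt(2)*q - 221184*sqrt(2))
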